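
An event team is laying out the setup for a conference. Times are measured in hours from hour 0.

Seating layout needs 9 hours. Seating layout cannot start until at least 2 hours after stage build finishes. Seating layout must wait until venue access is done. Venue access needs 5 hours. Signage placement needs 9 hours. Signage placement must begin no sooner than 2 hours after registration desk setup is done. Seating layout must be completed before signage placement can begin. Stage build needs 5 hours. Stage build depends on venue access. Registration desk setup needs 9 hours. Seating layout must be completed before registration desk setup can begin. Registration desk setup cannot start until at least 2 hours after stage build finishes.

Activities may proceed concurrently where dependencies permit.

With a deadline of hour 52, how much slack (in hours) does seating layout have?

11

Venue access can start immediately at hour 0; it finishes at hour 5.
Stage build cannot begin until venue access (finishes hour 5). It runs from hour 5 to 5 + 5 = hour 10.
Seating layout has to wait for stage build (finishes hour 10, plus 2-hour gap → hour 12); venue access (finishes hour 5). The latest of these is hour 12, so seating layout runs hour 12 to 12 + 9 = hour 21.

Working backward from the deadline:
Nothing follows signage placement; the deadline of hour 52 is its only limit. It must start by 52 − 9 = hour 43.
Registration desk setup feeds into signage placement (must start by hour 43, minus 2-hour gap → hour 41); so registration desk setup must finish by hour 41 and therefore start by hour 32.
Seating layout has several dependents: registration desk setup (must start by hour 32); signage placement (must start by hour 43). The earliest of those limits is hour 32, so seating layout must start by 32 − 9 = hour 23.
So seating layout can start as early as hour 12 and as late as hour 23, giving 23 − 12 = 11 hours of slack.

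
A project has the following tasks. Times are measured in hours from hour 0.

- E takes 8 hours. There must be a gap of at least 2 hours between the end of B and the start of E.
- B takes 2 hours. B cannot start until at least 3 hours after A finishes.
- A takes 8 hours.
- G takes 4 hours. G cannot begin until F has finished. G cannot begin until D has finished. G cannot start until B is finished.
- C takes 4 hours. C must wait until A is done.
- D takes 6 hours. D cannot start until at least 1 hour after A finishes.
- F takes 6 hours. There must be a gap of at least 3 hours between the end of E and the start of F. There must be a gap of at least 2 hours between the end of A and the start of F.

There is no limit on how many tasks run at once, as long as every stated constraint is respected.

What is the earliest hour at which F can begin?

A can start immediately at hour 0; it finishes at hour 8.
After A (finishes hour 8, plus 3-hour gap → hour 11), B can start at hour 11 and finishes at hour 13.
After B (finishes hour 13, plus 2-hour gap → hour 15), E can start at hour 15 and finishes at hour 23.
F waits on E (finishes hour 23, plus 3-hour gap → hour 26); A (finishes hour 8, plus 2-hour gap → hour 10). The latest of these is hour 26, which is the earliest F can start.

26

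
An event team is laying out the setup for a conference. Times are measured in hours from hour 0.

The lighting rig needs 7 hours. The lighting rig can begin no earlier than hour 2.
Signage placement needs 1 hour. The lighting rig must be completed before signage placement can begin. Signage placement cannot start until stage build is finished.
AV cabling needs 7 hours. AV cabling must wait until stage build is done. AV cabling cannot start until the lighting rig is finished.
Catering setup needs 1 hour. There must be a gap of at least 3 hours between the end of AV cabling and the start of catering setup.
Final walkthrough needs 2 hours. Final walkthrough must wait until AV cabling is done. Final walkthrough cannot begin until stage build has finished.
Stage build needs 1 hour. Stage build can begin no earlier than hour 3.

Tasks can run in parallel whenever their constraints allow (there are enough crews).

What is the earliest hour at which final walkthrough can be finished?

18

The lighting rig waits on its own release at hour 2, so it starts at hour 2 and finishes at 2 + 7 = hour 9.
Stage build waits on its own release at hour 3, so it starts at hour 3 and finishes at 3 + 1 = hour 4.
For AV cabling: stage build (finishes hour 4); the lighting rig (finishes hour 9). Taking the maximum gives a start of hour 9, and it finishes at 9 + 7 = hour 16.
Final walkthrough cannot start until AV cabling (finishes hour 16); stage build (finishes hour 4). The controlling bound is hour 16, so final walkthrough finishes at 16 + 2 = hour 18.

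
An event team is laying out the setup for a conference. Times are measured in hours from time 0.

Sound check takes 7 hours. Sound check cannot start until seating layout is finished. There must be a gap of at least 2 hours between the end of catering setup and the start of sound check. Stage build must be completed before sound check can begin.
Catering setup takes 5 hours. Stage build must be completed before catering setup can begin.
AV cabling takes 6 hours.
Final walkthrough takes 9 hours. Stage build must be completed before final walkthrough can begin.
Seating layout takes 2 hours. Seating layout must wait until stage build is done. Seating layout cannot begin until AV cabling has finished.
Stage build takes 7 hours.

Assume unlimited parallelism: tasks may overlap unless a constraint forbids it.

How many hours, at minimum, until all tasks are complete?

21

AV cabling can start immediately at hour 0; it finishes at hour 6.
Stage build can start immediately at hour 0; it finishes at hour 7.
Final walkthrough waits on stage build (finishes hour 7), so it starts at hour 7 and finishes at 7 + 9 = hour 16.
After stage build (finishes hour 7), catering setup can start at hour 7 and finishes at hour 12.
Seating layout has to wait for stage build (finishes hour 7); AV cabling (finishes hour 6). The latest of these is hour 7, so seating layout runs hour 7 to 7 + 2 = hour 9.
Sound check needs all of seating layout (finishes hour 9); catering setup (finishes hour 12, plus 2-hour gap → hour 14); stage build (finishes hour 7). That puts its earliest start at hour 14; it finishes at 14 + 7 = hour 21.
All tasks are finished once the last one completes. Finish times: Stage build at 7, AV cabling at 6, Seating layout at 9, Catering setup at 12, Sound check at 21, Final walkthrough at 16. The latest is hour 21.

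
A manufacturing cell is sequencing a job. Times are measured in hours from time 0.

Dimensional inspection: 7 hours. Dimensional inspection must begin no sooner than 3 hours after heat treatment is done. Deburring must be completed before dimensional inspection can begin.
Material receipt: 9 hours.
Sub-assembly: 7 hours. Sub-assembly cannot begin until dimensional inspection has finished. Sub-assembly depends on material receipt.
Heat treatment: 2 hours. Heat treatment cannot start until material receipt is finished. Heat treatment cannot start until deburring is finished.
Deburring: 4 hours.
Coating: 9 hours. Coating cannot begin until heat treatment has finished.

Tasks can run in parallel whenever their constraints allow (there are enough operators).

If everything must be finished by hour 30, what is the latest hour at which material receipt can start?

2

Sub-assembly has no dependents, so it just needs to finish by hour 30. Starting by 30 − 7 = hour 23 achieves that.
Dimensional inspection feeds into sub-assembly (must start by hour 23); so dimensional inspection must finish by hour 23 and therefore start by hour 16.
Coating must finish by hour 30; it takes 9 hours, so it must start by 30 − 9 = hour 21.
Heat treatment must finish in time for dimensional inspection (must start by hour 16, minus 3-hour gap → hour 13); coating (must start by hour 21). The tightest is hour 13, so heat treatment must start by 13 − 2 = hour 11.
Material receipt feeds heat treatment (must start by hour 11); sub-assembly (must start by hour 23). Taking the minimum, material receipt must finish by hour 11 and start by 11 − 9 = hour 2.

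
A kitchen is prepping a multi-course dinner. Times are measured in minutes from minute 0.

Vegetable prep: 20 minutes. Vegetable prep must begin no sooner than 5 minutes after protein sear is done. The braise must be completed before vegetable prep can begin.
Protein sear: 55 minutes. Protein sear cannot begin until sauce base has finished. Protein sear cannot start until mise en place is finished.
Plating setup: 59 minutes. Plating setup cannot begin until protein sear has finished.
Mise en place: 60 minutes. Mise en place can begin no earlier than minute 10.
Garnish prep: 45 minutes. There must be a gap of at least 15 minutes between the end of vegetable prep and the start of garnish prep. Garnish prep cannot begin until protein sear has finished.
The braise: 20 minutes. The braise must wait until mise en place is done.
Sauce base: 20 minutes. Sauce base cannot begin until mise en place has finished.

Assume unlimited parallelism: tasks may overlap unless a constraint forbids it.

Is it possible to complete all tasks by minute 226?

No

Mise en place waits on its own release at minute 10, so it starts at minute 10 and finishes at 10 + 60 = minute 70.
The braise waits on mise en place (finishes minute 70), so it starts at minute 70 and finishes at 70 + 20 = minute 90.
Sauce base waits on mise en place (finishes minute 70), so it starts at minute 70 and finishes at 70 + 20 = minute 90.
Protein sear has to wait for sauce base (finishes minute 90); mise en place (finishes minute 70). The latest of these is minute 90, so protein sear runs minute 90 to 90 + 55 = minute 145.
After protein sear (finishes minute 145), plating setup can start at minute 145 and finishes at minute 204.
For vegetable prep: protein sear (finishes minute 145, plus 5-minute gap → minute 150); the braise (finishes minute 90). Taking the maximum gives a start of minute 150, and it finishes at 150 + 20 = minute 170.
Garnish prep has to wait for vegetable prep (finishes minute 170, plus 15-minute gap → minute 185); protein sear (finishes minute 145). The latest of these is minute 185, so garnish prep runs minute 185 to 185 + 45 = minute 230.
The earliest everything can be done is minute 230, which is after the deadline of 226, so it is not possible.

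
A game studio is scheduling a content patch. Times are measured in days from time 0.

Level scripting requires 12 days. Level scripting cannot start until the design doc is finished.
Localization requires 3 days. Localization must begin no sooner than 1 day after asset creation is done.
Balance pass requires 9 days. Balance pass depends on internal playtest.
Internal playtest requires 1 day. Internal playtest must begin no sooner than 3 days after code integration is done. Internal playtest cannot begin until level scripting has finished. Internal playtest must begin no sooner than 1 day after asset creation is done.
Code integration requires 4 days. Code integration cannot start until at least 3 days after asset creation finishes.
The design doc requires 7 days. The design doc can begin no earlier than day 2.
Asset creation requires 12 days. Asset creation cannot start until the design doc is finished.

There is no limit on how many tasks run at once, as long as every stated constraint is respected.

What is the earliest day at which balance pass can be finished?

The design doc waits on its own release at day 2, so it starts at day 2 and finishes at 2 + 7 = day 9.
After the design doc (finishes day 9), level scripting can start at day 9 and finishes at day 21.
After the design doc (finishes day 9), asset creation can start at day 9 and finishes at day 21.
Code integration cannot begin until asset creation (finishes day 21, plus 3-day gap → day 24). It runs from day 24 to 24 + 4 = day 28.
Internal playtest needs all of code integration (finishes day 28, plus 3-day gap → day 31); level scripting (finishes day 21); asset creation (finishes day 21, plus 1-day gap → day 22). That puts its earliest start at day 31; it finishes at 31 + 1 = day 32.
Balance pass waits on internal playtest (finishes day 32), so it starts at day 32 and finishes at 32 + 9 = day 41.

41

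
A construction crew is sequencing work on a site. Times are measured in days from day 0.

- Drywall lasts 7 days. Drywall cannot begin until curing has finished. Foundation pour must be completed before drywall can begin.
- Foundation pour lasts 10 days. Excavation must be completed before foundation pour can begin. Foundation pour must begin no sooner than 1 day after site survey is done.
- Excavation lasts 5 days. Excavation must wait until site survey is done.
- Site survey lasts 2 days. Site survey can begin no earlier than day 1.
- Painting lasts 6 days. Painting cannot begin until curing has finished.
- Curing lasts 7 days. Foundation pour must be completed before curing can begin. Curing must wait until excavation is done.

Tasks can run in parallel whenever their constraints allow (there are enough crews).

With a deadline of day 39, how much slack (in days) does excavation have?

7

Site survey cannot begin until its own release at day 1. It runs from day 1 to 1 + 2 = day 3.
Excavation cannot begin until site survey (finishes day 3). It runs from day 3 to 3 + 5 = day 8.

Working backward from the deadline:
Drywall has no dependents, so it just needs to finish by day 39. Starting by 39 − 7 = day 32 achieves that.
Painting must finish by day 39; it takes 6 days, so it must start by 39 − 6 = day 33.
Curing has several dependents: drywall (must start by day 32); painting (must start by day 33). The earliest of those limits is day 32, so curing must start by 32 − 7 = day 25.
Foundation pour has several dependents: curing (must start by day 25); drywall (must start by day 32). The earliest of those limits is day 25, so foundation pour must start by 25 − 10 = day 15.
Excavation feeds foundation pour (must start by day 15); curing (must start by day 25). Taking the minimum, excavation must finish by day 15 and start by 15 − 5 = day 10.
So excavation can start as early as day 3 and as late as day 10, giving 10 − 3 = 7 days of slack.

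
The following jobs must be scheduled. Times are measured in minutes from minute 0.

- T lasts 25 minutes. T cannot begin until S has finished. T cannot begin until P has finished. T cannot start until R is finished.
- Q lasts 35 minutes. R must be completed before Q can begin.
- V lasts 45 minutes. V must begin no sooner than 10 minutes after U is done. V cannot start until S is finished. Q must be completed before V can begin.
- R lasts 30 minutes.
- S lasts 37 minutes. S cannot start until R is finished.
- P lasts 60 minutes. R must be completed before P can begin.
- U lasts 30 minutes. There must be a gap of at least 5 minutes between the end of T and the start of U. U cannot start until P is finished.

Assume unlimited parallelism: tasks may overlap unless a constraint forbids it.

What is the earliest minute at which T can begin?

R has no prerequisites, so it starts at minute 0 and finishes at minute 30.
After R (finishes minute 30), S can start at minute 30 and finishes at minute 67.
P cannot begin until R (finishes minute 30). It runs from minute 30 to 30 + 60 = minute 90.
T waits on S (finishes minute 67); P (finishes minute 90); R (finishes minute 30). The latest of these is minute 90, which is the earliest T can start.

90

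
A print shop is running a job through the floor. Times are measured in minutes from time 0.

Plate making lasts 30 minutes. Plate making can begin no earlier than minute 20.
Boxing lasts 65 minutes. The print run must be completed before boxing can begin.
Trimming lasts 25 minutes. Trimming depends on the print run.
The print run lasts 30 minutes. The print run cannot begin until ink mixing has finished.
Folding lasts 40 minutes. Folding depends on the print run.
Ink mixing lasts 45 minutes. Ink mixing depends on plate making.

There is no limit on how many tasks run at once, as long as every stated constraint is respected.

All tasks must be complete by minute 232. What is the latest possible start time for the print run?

137

Trimming must finish by minute 232; it takes 25 minutes, so it must start by 232 − 25 = minute 207.
Folding has no dependents, so it just needs to finish by minute 232. Starting by 232 − 40 = minute 192 achieves that.
To finish by minute 232, boxing (duration 65) must start no later than minute 167.
The print run feeds trimming (must start by minute 207); folding (must start by minute 192); boxing (must start by minute 167). Taking the minimum, the print run must finish by minute 167 and start by 167 − 30 = minute 137.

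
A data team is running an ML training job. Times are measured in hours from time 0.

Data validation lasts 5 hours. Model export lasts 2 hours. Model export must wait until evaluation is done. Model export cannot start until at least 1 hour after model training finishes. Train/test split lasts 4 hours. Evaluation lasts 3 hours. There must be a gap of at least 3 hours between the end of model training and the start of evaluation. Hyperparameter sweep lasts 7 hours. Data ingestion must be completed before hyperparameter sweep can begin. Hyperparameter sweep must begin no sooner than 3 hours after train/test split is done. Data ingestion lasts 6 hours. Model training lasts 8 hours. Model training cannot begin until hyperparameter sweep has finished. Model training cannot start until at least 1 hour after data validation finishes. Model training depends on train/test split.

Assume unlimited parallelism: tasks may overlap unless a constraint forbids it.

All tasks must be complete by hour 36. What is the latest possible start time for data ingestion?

Model export has no dependents, so it just needs to finish by hour 36. Starting by 36 − 2 = hour 34 achieves that.
Since model export (must start by hour 34) depends on it, evaluation must finish by hour 34. Backing off its 3-hour duration gives a latest start of hour 31.
Model training has several dependents: evaluation (must start by hour 31, minus 3-hour gap → hour 28); model export (must start by hour 34, minus 1-hour gap → hour 33). The earliest of those limits is hour 28, so model training must start by 28 − 8 = hour 20.
Hyperparameter sweep has to be done before model training (must start by hour 20). That means finishing by hour 20, i.e. starting by 20 − 7 = hour 13.
Data ingestion feeds into hyperparameter sweep (must start by hour 13); so data ingestion must finish by hour 13 and therefore start by hour 7.

7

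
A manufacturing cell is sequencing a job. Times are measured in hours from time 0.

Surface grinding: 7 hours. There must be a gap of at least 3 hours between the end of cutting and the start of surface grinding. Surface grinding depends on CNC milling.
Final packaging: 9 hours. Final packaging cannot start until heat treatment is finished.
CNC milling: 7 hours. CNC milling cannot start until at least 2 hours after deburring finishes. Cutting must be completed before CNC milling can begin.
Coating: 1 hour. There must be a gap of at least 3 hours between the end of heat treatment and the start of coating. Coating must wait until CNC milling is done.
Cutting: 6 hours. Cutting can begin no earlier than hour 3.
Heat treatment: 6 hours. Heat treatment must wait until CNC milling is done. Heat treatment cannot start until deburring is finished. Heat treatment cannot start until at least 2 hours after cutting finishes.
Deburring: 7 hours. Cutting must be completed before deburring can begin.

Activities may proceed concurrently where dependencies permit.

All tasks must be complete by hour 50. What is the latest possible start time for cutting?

Nothing follows coating; the deadline of hour 50 is its only limit. It must start by 50 − 1 = hour 49.
Final packaging has no dependents, so it just needs to finish by hour 50. Starting by 50 − 9 = hour 41 achieves that.
Heat treatment has several dependents: coating (must start by hour 49, minus 3-hour gap → hour 46); final packaging (must start by hour 41). The earliest of those limits is hour 41, so heat treatment must start by 41 − 6 = hour 35.
Surface grinding has no dependents, so it just needs to finish by hour 50. Starting by 50 − 7 = hour 43 achieves that.
CNC milling must finish in time for heat treatment (must start by hour 35); surface grinding (must start by hour 43); coating (must start by hour 49). The tightest is hour 35, so CNC milling must start by 35 − 7 = hour 28.
Deburring feeds CNC milling (must start by hour 28, minus 2-hour gap → hour 26); heat treatment (must start by hour 35). Taking the minimum, deburring must finish by hour 26 and start by 26 − 7 = hour 19.
Cutting must finish in time for deburring (must start by hour 19); CNC milling (must start by hour 28); heat treatment (must start by hour 35, minus 2-hour gap → hour 33); surface grinding (must start by hour 43, minus 3-hour gap → hour 40). The tightest is hour 19, so cutting must start by 19 − 6 = hour 13.

13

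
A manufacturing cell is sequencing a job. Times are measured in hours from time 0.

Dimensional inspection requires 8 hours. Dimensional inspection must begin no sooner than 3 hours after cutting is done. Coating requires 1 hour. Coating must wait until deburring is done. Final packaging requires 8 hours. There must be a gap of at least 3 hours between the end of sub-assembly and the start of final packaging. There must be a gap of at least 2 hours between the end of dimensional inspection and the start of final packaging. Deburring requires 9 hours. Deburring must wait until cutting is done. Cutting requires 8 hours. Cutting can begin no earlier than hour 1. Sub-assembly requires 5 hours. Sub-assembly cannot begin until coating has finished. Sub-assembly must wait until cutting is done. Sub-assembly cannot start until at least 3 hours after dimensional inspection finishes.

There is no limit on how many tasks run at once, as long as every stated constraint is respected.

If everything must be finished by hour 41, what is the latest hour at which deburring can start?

To finish by hour 41, final packaging (duration 8) must start no later than hour 33.
Sub-assembly must finish before final packaging (must start by hour 33, minus 3-hour gap → hour 30). With a 5-hour duration, sub-assembly must start by 30 − 5 = hour 25.
Coating must finish before sub-assembly (must start by hour 25). With a 1-hour duration, coating must start by 25 − 1 = hour 24.
Deburring must finish before coating (must start by hour 24). With a 9-hour duration, deburring must start by 24 − 9 = hour 15.

15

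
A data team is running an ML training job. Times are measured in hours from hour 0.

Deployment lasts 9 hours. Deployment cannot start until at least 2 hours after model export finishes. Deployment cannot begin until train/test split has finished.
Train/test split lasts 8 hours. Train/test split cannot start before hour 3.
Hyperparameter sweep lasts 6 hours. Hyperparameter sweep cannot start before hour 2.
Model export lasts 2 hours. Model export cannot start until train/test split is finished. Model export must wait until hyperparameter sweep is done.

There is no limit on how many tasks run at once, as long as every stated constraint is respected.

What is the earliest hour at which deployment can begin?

After its own release at hour 2, hyperparameter sweep can start at hour 2 and finishes at hour 8.
Train/test split waits on its own release at hour 3, so it starts at hour 3 and finishes at 3 + 8 = hour 11.
Model export needs all of train/test split (finishes hour 11); hyperparameter sweep (finishes hour 8). That puts its earliest start at hour 11; it finishes at 11 + 2 = hour 13.
Deployment waits on model export (finishes hour 13, plus 2-hour gap → hour 15); train/test split (finishes hour 11). The latest of these is hour 15, which is the earliest deployment can start.

15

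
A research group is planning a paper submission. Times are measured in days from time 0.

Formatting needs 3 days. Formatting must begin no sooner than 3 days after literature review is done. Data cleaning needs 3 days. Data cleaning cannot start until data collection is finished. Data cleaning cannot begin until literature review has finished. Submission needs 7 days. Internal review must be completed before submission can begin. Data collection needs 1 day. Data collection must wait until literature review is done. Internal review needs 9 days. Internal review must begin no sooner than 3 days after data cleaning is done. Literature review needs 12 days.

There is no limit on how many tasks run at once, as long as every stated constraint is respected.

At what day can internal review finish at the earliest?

Nothing blocks literature review, so it runs from day 0 to day 12.
Data collection cannot begin until literature review (finishes day 12). It runs from day 12 to 12 + 1 = day 13.
For data cleaning: data collection (finishes day 13); literature review (finishes day 12). Taking the maximum gives a start of day 13, and it finishes at 13 + 3 = day 16.
After data cleaning (finishes day 16, plus 3-day gap → day 19), internal review can start at day 19 and finishes at day 28.

28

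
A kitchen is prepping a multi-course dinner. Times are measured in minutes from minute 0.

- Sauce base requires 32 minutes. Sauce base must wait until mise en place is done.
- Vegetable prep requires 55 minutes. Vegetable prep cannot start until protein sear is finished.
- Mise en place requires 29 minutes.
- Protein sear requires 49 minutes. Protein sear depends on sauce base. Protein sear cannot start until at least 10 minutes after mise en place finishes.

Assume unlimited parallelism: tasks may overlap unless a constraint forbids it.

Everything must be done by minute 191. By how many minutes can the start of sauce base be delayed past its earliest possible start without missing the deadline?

26

Mise en place can start immediately at minute 0; it finishes at minute 29.
After mise en place (finishes minute 29), sauce base can start at minute 29 and finishes at minute 61.

Working backward from the deadline:
Nothing follows vegetable prep; the deadline of minute 191 is its only limit. It must start by 191 − 55 = minute 136.
Protein sear feeds into vegetable prep (must start by minute 136); so protein sear must finish by minute 136 and therefore start by minute 87.
Sauce base feeds into protein sear (must start by minute 87); so sauce base must finish by minute 87 and therefore start by minute 55.
So sauce base can start as early as minute 29 and as late as minute 55, giving 55 − 29 = 26 minutes of slack.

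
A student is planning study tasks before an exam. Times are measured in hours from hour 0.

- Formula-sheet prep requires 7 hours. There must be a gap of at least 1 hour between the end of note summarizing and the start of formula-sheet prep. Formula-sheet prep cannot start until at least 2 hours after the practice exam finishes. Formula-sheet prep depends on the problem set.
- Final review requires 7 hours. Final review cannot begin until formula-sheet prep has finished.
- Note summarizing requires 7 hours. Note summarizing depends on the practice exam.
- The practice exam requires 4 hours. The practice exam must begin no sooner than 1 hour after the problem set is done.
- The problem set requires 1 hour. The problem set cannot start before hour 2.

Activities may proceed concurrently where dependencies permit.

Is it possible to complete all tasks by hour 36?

Yes

After its own release at hour 2, the problem set can start at hour 2 and finishes at hour 3.
After the problem set (finishes hour 3, plus 1-hour gap → hour 4), the practice exam can start at hour 4 and finishes at hour 8.
Note summarizing waits on the practice exam (finishes hour 8), so it starts at hour 8 and finishes at 8 + 7 = hour 15.
Formula-sheet prep cannot start until note summarizing (finishes hour 15, plus 1-hour gap → hour 16); the practice exam (finishes hour 8, plus 2-hour gap → hour 10); the problem set (finishes hour 3). The controlling bound is hour 16, so formula-sheet prep finishes at 16 + 7 = hour 23.
After formula-sheet prep (finishes hour 23), final review can start at hour 23 and finishes at hour 30.
Every task is finished by hour 30, which is no later than the deadline of 36, so the schedule is feasible.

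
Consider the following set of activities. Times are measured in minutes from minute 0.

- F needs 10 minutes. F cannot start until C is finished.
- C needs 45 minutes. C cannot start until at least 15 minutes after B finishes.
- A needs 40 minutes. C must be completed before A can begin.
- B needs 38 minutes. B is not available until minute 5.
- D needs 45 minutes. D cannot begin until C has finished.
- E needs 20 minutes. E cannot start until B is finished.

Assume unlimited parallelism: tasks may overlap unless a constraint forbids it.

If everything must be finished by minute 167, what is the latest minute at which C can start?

77

A has no dependents, so it just needs to finish by minute 167. Starting by 167 − 40 = minute 127 achieves that.
D has no dependents, so it just needs to finish by minute 167. Starting by 167 − 45 = minute 122 achieves that.
F must finish by minute 167; it takes 10 minutes, so it must start by 167 − 10 = minute 157.
C feeds A (must start by minute 127); D (must start by minute 122); F (must start by minute 157). Taking the minimum, C must finish by minute 122 and start by 122 − 45 = minute 77.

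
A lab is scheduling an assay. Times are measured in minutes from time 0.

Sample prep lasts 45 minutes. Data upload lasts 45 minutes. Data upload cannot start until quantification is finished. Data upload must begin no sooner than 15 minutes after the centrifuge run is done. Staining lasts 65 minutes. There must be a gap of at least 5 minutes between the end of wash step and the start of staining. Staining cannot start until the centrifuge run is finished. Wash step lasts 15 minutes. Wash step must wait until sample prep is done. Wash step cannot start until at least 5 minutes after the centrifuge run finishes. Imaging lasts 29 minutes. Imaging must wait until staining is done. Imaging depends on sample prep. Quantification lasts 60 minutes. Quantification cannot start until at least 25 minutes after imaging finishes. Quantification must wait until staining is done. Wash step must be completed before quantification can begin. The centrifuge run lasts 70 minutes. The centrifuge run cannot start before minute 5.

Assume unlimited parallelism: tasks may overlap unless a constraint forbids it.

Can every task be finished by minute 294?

No

After its own release at minute 5, the centrifuge run can start at minute 5 and finishes at minute 75.
Nothing blocks sample prep, so it runs from minute 0 to minute 45.
Wash step cannot start until sample prep (finishes minute 45); the centrifuge run (finishes minute 75, plus 5-minute gap → minute 80). The controlling bound is minute 80, so wash step finishes at 80 + 15 = minute 95.
For staining: wash step (finishes minute 95, plus 5-minute gap → minute 100); the centrifuge run (finishes minute 75). Taking the maximum gives a start of minute 100, and it finishes at 100 + 65 = minute 165.
Imaging needs all of staining (finishes minute 165); sample prep (finishes minute 45). That puts its earliest start at minute 165; it finishes at 165 + 29 = minute 194.
Quantification needs all of imaging (finishes minute 194, plus 25-minute gap → minute 219); staining (finishes minute 165); wash step (finishes minute 95). That puts its earliest start at minute 219; it finishes at 219 + 60 = minute 279.
For data upload: quantification (finishes minute 279); the centrifuge run (finishes minute 75, plus 15-minute gap → minute 90). Taking the maximum gives a start of minute 279, and it finishes at 279 + 45 = minute 324.
The earliest everything can be done is minute 324, which is after the deadline of 294, so it is not possible.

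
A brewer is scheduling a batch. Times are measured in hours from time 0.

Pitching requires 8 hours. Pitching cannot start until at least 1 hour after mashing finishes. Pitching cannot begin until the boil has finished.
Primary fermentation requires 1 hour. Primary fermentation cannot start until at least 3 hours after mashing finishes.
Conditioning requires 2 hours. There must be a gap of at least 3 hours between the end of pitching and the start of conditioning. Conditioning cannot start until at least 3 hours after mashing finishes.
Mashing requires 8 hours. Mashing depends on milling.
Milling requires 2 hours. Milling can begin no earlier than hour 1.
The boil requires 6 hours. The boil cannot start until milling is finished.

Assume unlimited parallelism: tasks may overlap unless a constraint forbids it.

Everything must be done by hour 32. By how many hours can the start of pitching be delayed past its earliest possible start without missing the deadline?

Milling cannot begin until its own release at hour 1. It runs from hour 1 to 1 + 2 = hour 3.
After milling (finishes hour 3), the boil can start at hour 3 and finishes at hour 9.
After milling (finishes hour 3), mashing can start at hour 3 and finishes at hour 11.
Pitching needs all of mashing (finishes hour 11, plus 1-hour gap → hour 12); the boil (finishes hour 9). That puts its earliest start at hour 12; it finishes at 12 + 8 = hour 20.

Working backward from the deadline:
Nothing follows conditioning; the deadline of hour 32 is its only limit. It must start by 32 − 2 = hour 30.
Pitching must finish before conditioning (must start by hour 30, minus 3-hour gap → hour 27). With an 8-hour duration, pitching must start by 27 − 8 = hour 19.
So pitching can start as early as hour 12 and as late as hour 19, giving 19 − 12 = 7 hours of slack.

7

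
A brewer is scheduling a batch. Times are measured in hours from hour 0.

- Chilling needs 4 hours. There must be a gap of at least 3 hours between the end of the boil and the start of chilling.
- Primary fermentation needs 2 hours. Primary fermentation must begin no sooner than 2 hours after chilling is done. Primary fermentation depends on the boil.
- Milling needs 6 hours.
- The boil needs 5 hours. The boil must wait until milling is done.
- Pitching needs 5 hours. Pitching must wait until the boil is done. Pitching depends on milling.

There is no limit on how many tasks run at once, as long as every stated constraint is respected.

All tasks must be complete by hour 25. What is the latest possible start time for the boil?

9

Primary fermentation has no dependents, so it just needs to finish by hour 25. Starting by 25 − 2 = hour 23 achieves that.
Chilling feeds into primary fermentation (must start by hour 23, minus 2-hour gap → hour 21); so chilling must finish by hour 21 and therefore start by hour 17.
Pitching has no dependents, so it just needs to finish by hour 25. Starting by 25 − 5 = hour 20 achieves that.
The boil has several dependents: chilling (must start by hour 17, minus 3-hour gap → hour 14); pitching (must start by hour 20); primary fermentation (must start by hour 23). The earliest of those limits is hour 14, so the boil must start by 14 − 5 = hour 9.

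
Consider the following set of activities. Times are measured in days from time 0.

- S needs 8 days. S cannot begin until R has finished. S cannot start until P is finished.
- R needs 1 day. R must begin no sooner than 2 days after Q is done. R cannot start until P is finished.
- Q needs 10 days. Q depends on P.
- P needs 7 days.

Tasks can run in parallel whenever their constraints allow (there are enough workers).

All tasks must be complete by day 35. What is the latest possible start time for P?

7

To finish by day 35, S (duration 8) must start no later than day 27.
R must finish before S (must start by day 27). With a 1-day duration, R must start by 27 − 1 = day 26.
Q has to be done before R (must start by day 26, minus 2-day gap → day 24). That means finishing by day 24, i.e. starting by 24 − 10 = day 14.
P has several dependents: Q (must start by day 14); R (must start by day 26); S (must start by day 27). The earliest of those limits is day 14, so P must start by 14 − 7 = day 7.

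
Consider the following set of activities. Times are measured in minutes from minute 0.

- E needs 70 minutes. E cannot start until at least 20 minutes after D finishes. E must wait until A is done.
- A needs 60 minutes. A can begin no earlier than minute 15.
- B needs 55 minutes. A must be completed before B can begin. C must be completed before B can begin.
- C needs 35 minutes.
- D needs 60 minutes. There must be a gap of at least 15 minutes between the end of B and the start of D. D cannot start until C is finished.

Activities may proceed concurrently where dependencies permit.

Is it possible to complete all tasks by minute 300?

Yes

Nothing blocks C, so it runs from minute 0 to minute 35.
After its own release at minute 15, A can start at minute 15 and finishes at minute 75.
B cannot start until A (finishes minute 75); C (finishes minute 35). The controlling bound is minute 75, so B finishes at 75 + 55 = minute 130.
D has to wait for B (finishes minute 130, plus 15-minute gap → minute 145); C (finishes minute 35). The latest of these is minute 145, so D runs minute 145 to 145 + 60 = minute 205.
E cannot start until D (finishes minute 205, plus 20-minute gap → minute 225); A (finishes minute 75). The controlling bound is minute 225, so E finishes at 225 + 70 = minute 295.
Every task is finished by minute 295, which is no later than the deadline of 300, so the schedule is feasible.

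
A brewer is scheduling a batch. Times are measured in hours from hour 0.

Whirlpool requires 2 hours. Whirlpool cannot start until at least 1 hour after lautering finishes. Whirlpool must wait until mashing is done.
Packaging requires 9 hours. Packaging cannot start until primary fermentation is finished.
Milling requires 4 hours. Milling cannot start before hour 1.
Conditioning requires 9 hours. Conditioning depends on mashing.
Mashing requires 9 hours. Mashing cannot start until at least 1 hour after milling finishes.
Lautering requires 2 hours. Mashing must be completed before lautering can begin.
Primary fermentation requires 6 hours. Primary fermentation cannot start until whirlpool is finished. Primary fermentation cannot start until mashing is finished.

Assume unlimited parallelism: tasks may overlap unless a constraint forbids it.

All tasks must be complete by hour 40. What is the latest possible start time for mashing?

Nothing follows packaging; the deadline of hour 40 is its only limit. It must start by 40 − 9 = hour 31.
Since packaging (must start by hour 31) depends on it, primary fermentation must finish by hour 31. Backing off its 6-hour duration gives a latest start of hour 25.
Since primary fermentation (must start by hour 25) depends on it, whirlpool must finish by hour 25. Backing off its 2-hour duration gives a latest start of hour 23.
Since whirlpool (must start by hour 23, minus 1-hour gap → hour 22) depends on it, lautering must finish by hour 22. Backing off its 2-hour duration gives a latest start of hour 20.
Conditioning has no dependents, so it just needs to finish by hour 40. Starting by 40 − 9 = hour 31 achieves that.
For mashing: lautering (must start by hour 20); whirlpool (must start by hour 23); primary fermentation (must start by hour 25); conditioning (must start by hour 31). The most restrictive is hour 20; with a 9-hour duration, mashing must start by hour 11.

11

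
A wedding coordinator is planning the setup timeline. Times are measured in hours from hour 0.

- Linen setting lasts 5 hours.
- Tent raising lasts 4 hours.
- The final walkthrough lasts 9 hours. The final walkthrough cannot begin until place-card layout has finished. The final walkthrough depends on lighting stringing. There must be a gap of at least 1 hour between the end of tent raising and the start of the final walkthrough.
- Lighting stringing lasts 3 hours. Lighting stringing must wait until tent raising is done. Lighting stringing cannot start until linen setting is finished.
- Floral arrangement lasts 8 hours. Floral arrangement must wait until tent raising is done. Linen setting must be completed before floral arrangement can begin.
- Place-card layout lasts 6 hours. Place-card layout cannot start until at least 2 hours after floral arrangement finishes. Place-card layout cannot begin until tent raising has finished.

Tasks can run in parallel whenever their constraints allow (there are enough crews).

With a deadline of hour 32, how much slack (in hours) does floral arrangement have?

Nothing blocks linen setting, so it runs from hour 0 to hour 5.
Tent raising has no prerequisites, so it starts at hour 0 and finishes at hour 4.
For floral arrangement: tent raising (finishes hour 4); linen setting (finishes hour 5). Taking the maximum gives a start of hour 5, and it finishes at 5 + 8 = hour 13.

Working backward from the deadline:
The final walkthrough has no dependents, so it just needs to finish by hour 32. Starting by 32 − 9 = hour 23 achieves that.
Place-card layout has to be done before the final walkthrough (must start by hour 23). That means finishing by hour 23, i.e. starting by 23 − 6 = hour 17.
Floral arrangement feeds into place-card layout (must start by hour 17, minus 2-hour gap → hour 15); so floral arrangement must finish by hour 15 and therefore start by hour 7.
So floral arrangement can start as early as hour 5 and as late as hour 7, giving 7 − 5 = 2 hours of slack.

2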